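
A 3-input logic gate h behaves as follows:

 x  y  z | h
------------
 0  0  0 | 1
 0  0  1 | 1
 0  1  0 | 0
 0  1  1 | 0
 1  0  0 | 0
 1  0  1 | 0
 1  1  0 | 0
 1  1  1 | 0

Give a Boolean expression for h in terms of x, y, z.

h(x, y, z) = ((NOT x AND NOT y) AND NOT z) OR ((NOT x AND NOT y) AND z)

Collect the rows where h=1 — (0,0,0), (0,0,1) — and write one minterm per row: ¬x·¬y·¬z, ¬x·¬y·z. Their union (logical OR) reproduces the table exactly.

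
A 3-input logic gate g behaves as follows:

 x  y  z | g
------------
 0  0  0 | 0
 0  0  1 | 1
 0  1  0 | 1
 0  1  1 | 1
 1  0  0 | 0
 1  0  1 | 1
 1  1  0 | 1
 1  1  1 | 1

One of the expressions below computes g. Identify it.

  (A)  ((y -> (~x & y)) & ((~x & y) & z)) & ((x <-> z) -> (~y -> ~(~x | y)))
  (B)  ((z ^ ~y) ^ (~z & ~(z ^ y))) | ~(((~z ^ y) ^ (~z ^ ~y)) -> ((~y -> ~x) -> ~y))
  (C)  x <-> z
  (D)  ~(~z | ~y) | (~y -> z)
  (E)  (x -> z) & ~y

(A) disagrees with g on (0,0,1) (formula → 0, table → 1); rule it out.
(B) disagrees with g on (0,0,1) (formula → 0, table → 1); rule it out.
(C) disagrees with g on (0,0,0) (formula → 1, table → 0); rule it out.
(E) disagrees with g on (0,0,0) (formula → 1, table → 0); rule it out.
(D) is the remaining candidate, and it agrees with g on all 8 inputs.

D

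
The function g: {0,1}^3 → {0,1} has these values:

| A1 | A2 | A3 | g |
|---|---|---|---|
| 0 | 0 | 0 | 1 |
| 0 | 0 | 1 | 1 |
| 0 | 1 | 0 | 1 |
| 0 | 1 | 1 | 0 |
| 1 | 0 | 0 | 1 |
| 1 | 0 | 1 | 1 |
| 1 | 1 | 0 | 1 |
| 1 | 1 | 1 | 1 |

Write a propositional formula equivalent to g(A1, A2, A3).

Only row (0,1,1) gives 0. So g is 1 everywhere except there — the complement of the minterm ¬A1·A2·A3.

g(A1, A2, A3) = ((A1' · A2) · A3)'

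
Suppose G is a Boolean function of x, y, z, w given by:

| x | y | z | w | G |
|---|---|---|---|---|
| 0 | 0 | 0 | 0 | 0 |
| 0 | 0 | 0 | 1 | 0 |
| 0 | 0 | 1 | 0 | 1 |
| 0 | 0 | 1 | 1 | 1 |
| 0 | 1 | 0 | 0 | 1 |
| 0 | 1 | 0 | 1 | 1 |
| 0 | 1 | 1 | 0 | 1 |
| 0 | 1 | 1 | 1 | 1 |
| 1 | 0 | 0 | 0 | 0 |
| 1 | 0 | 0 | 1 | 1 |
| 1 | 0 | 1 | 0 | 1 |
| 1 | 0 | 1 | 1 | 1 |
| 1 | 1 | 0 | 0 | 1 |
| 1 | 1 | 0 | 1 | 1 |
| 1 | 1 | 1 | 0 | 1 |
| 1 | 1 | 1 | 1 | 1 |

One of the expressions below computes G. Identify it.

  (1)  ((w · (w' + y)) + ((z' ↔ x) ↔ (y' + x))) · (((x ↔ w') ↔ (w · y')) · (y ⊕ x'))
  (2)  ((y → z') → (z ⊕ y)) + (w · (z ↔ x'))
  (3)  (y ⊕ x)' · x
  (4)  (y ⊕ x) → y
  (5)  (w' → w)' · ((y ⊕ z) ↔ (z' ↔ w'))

(1) disagrees with G on (0,1,0,0) (formula → 0, table → 1); rule it out.
(3) disagrees with G on (0,0,1,0) (formula → 0, table → 1); rule it out.
(4) disagrees with G on (0,0,0,0) (formula → 1, table → 0); rule it out.
(5) disagrees with G on (0,0,1,0) (formula → 0, table → 1); rule it out.
Only (2) survives; checking it on all 16 rows confirms it matches G.

2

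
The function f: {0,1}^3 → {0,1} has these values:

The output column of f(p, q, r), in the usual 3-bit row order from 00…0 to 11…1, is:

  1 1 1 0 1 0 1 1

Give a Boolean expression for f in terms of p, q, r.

f(p, q, r) = NOT (((NOT p AND q) AND r) OR ((p AND NOT q) AND r))

The 0-rows are (0,1,1), (1,0,1). Take each as a conjunction (¬p·q·r, p·¬q·r), form their disjunction, and complement — that gives a formula that is 1 everywhere f is.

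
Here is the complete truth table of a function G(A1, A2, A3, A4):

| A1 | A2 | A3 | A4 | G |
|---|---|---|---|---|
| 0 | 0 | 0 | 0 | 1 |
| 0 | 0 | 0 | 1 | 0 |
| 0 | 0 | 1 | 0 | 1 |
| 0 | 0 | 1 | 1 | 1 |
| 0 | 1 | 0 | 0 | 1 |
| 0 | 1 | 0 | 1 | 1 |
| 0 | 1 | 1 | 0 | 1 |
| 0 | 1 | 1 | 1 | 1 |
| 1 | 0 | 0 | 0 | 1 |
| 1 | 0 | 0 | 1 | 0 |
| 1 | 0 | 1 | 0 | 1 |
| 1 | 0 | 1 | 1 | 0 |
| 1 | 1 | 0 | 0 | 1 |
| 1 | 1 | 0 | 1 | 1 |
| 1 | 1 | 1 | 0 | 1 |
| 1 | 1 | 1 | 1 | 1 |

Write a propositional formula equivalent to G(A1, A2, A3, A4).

G is 0 on only 3 rows — (0,0,0,1), (1,0,0,1), (1,0,1,1). Writing each as a minterm (¬A1·¬A2·¬A3·A4, A1·¬A2·¬A3·A4, A1·¬A2·A3·A4) and OR-ing them characterizes exactly where G=0, so G is the negation of that disjunction.

G(A1, A2, A3, A4) = (((((A1' · A2') · A3') · A4) + (((A1 · A2') · A3') · A4)) + (((A1 · A2') · A3) · A4))'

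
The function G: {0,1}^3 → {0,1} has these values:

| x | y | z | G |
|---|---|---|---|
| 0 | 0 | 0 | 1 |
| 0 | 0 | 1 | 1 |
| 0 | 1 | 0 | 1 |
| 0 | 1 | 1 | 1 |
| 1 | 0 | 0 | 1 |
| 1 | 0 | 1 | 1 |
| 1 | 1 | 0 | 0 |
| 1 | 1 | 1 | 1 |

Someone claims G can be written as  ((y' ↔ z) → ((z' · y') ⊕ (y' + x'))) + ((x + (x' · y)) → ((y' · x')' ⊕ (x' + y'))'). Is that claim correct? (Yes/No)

Yes

Evaluate ((y' ↔ z) → ((z' · y') ⊕ (y' + x'))) + ((x + (x' · y)) → ((y' · x')' ⊕ (x' + y'))') on each row and compare to G:
  x=0, y=0, z=0: formula gives 1, G = 1 ✓
  x=0, y=0, z=1: formula gives 1, G = 1 ✓
  x=0, y=1, z=0: formula gives 1, G = 1 ✓
  x=0, y=1, z=1: formula gives 1, G = 1 ✓
  x=1, y=0, z=0: formula gives 1, G = 1 ✓
  …and likewise for the remaining 3 rows.
All 8 rows match — the expression computes G exactly.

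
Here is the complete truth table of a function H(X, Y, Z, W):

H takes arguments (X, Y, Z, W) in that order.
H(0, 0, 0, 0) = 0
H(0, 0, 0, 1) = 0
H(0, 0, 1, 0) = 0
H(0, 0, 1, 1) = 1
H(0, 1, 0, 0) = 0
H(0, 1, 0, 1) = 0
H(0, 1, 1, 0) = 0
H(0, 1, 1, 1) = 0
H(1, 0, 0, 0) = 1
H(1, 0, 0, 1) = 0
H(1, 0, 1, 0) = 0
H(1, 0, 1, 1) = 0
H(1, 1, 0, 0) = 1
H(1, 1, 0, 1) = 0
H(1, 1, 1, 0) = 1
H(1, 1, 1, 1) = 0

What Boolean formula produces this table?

The 1-rows are (0,0,1,1), (1,0,0,0), (1,1,0,0), (1,1,1,0). Each contributes one minterm — ¬X·¬Y·Z·W; X·¬Y·¬Z·¬W; X·Y·¬Z·¬W; X·Y·Z·¬W — and their disjunction is a sum-of-products form of H.

H(X, Y, Z, W) = (((((not X and not Y) and Z) and W) or (((X and not Y) and not Z) and not W)) or (((X and Y) and not Z) and not W)) or (((X and Y) and Z) and not W)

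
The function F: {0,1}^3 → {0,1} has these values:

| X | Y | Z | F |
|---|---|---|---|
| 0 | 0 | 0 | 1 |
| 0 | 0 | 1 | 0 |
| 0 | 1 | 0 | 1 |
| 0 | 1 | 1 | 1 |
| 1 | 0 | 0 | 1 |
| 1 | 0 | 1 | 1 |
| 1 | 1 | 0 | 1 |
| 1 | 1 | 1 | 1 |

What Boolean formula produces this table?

F is 0 on exactly one input, (0,0,1), whose minterm is ¬X·¬Y·Z. So F is the negation of that single conjunction.

F(X, Y, Z) = ((X' · Y') · Z)'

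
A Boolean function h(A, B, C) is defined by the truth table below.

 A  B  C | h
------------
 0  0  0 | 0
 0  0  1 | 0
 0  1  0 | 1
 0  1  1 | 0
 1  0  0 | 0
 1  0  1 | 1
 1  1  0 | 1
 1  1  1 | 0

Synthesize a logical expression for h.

h(A, B, C) = (((~A & B) & ~C) | ((A & ~B) & C)) | ((A & B) & ~C)

Collect the rows where h=1 — (0,1,0), (1,0,1), (1,1,0) — and write one minterm per row: ¬A·B·¬C, A·¬B·C, A·B·¬C. Their union (logical OR) reproduces the table exactly.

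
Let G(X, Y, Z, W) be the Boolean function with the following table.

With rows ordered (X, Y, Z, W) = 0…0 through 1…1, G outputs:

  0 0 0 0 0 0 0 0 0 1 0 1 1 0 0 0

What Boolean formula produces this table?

The 1-rows are (1,0,0,1), (1,0,1,1), (1,1,0,0). Each contributes one minterm — X·¬Y·¬Z·W; X·¬Y·Z·W; X·Y·¬Z·¬W — and their disjunction is a sum-of-products form of G.

G(X, Y, Z, W) = ((((X & ~Y) & ~Z) & W) | (((X & ~Y) & Z) & W)) | (((X & Y) & ~Z) & ~W)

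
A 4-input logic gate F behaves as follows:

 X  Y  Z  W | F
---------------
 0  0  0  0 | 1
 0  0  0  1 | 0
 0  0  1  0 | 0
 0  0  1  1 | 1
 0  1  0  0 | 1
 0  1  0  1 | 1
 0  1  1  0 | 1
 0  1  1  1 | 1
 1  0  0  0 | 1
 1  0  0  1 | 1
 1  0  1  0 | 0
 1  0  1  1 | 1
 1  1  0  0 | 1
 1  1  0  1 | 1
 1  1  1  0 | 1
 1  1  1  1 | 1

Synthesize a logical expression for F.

F(X, Y, Z, W) = not (((((not X and not Y) and not Z) and W) or (((not X and not Y) and Z) and not W)) or (((X and not Y) and Z) and not W))

There are just 3 zero rows: (0,0,0,1), (0,0,1,0), (1,0,1,0). Their minterms are ¬X·¬Y·¬Z·W, ¬X·¬Y·Z·¬W, X·¬Y·Z·¬W; the OR of those covers precisely the 0-outputs, and negating it yields F.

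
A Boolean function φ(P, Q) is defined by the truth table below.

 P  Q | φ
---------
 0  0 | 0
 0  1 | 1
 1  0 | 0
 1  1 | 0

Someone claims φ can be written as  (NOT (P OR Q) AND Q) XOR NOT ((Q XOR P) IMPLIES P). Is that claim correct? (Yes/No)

Yes

Evaluate (NOT (P OR Q) AND Q) XOR NOT ((Q XOR P) IMPLIES P) on each row and compare to φ:
  P=0, Q=0: formula gives 0, φ = 0 ✓
  P=0, Q=1: formula gives 1, φ = 1 ✓
  P=1, Q=0: formula gives 0, φ = 0 ✓
  P=1, Q=1: formula gives 0, φ = 0 ✓
No disagreement on any input; they are logically equivalent.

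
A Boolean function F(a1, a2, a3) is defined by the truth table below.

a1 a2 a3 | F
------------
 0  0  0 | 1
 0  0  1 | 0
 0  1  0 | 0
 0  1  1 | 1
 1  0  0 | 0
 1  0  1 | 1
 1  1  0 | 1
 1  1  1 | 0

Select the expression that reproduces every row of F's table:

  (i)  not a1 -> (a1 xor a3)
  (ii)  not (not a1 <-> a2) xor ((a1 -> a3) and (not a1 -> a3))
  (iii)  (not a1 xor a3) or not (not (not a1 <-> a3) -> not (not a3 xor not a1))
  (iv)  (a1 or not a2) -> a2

(i): at (0,0,0) it gives 0, but F = 1 — eliminated.
(iii): at (0,1,0) it gives 1, but F = 0 — eliminated.
(iv): at (0,0,0) it gives 0, but F = 1 — eliminated.
That leaves (ii). Evaluating it on every row reproduces the table of F exactly.

ii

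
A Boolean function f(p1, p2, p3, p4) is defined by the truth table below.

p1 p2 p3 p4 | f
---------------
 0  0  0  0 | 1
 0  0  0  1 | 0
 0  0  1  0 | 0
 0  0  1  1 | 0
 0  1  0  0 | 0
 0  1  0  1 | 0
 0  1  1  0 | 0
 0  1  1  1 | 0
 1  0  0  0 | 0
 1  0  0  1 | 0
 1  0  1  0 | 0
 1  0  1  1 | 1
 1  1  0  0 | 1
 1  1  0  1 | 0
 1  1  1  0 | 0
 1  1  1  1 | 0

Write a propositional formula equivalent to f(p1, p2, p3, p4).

f(p1, p2, p3, p4) = ((((p1' · p2') · p3') · p4') + (((p1 · p2') · p3) · p4)) + (((p1 · p2) · p3') · p4')

The 1-rows are (0,0,0,0), (1,0,1,1), (1,1,0,0). Each contributes one minterm — ¬p1·¬p2·¬p3·¬p4; p1·¬p2·p3·p4; p1·p2·¬p3·¬p4 — and their disjunction is a sum-of-products form of f.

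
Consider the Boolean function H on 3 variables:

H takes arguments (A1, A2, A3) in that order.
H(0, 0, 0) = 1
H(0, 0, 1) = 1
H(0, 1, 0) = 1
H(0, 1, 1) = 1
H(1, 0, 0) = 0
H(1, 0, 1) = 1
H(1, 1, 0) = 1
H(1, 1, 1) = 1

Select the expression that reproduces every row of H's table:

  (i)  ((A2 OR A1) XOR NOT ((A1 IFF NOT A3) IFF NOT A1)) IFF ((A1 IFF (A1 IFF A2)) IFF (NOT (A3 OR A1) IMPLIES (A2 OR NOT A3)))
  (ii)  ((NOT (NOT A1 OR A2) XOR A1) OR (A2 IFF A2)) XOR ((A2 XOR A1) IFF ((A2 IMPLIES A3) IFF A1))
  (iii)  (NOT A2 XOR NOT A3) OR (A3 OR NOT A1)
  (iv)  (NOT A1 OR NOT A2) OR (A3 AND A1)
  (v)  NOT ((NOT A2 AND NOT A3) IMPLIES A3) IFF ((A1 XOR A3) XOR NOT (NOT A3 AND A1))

iii

(i): at (0,0,0) it gives 0, but H = 1 — eliminated.
(ii): at (0,0,0) it gives 0, but H = 1 — eliminated.
(iv): at (1,0,0) it gives 1, but H = 0 — eliminated.
(v): at (0,1,0) it gives 0, but H = 1 — eliminated.
Only (iii) survives; checking it on all 8 rows confirms it matches H.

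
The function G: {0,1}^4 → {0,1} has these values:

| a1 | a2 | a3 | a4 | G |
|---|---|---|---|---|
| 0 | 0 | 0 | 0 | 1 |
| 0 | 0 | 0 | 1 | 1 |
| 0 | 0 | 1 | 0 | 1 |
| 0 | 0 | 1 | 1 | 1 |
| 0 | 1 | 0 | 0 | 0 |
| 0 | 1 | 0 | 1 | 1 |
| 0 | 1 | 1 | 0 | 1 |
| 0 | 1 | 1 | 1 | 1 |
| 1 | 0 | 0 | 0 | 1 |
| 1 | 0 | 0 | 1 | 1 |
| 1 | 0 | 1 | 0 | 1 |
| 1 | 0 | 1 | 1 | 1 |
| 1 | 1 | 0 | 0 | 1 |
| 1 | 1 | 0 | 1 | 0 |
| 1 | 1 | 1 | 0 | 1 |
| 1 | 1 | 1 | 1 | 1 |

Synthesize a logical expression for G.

G(a1, a2, a3, a4) = ((((a1' · a2) · a3') · a4') + (((a1 · a2) · a3') · a4))'

The 0-rows are (0,1,0,0), (1,1,0,1). Take each as a conjunction (¬a1·a2·¬a3·¬a4, a1·a2·¬a3·a4), form their disjunction, and complement — that gives a formula that is 1 everywhere G is.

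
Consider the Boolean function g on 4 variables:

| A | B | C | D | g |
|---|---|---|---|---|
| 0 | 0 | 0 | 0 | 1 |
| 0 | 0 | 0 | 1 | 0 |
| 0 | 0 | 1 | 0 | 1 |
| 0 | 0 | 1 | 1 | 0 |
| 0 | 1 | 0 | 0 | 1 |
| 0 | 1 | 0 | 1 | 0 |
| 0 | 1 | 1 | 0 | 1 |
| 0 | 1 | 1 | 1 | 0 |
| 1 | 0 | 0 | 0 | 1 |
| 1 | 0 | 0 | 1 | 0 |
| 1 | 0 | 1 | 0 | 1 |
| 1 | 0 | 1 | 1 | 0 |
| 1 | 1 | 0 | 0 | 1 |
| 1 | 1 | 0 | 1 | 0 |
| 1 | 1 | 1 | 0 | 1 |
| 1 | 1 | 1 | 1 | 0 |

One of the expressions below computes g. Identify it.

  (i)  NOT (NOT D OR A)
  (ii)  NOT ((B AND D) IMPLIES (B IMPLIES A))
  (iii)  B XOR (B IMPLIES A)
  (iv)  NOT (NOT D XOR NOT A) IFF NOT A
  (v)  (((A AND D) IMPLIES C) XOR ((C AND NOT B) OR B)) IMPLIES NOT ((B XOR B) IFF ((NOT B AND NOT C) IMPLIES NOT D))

iv

(i): at (0,0,0,0) it gives 0, but g = 1 — eliminated.
(ii): at (0,0,0,0) it gives 0, but g = 1 — eliminated.
(iii): at (0,0,0,1) it gives 1, but g = 0 — eliminated.
(v): at (0,0,1,1) it gives 1, but g = 0 — eliminated.
(iv) is the remaining candidate, and it agrees with g on all 16 inputs.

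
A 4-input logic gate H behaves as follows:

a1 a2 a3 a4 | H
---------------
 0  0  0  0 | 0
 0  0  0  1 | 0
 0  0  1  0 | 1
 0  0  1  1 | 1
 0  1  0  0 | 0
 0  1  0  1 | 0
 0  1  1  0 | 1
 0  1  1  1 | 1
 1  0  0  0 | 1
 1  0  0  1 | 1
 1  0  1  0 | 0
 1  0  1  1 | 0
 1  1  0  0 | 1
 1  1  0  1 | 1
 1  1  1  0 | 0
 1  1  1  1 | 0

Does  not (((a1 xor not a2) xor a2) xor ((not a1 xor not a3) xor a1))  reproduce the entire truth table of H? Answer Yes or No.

Yes

Check the formula against H row by row:
  a1=0, a2=0, a3=0, a4=0: formula gives 0, H = 0 ✓
  a1=0, a2=0, a3=0, a4=1: formula gives 0, H = 0 ✓
  a1=0, a2=0, a3=1, a4=0: formula gives 1, H = 1 ✓
  a1=0, a2=0, a3=1, a4=1: formula gives 1, H = 1 ✓
  …and likewise for the remaining 12 rows.
Every row agrees, so the formula is equivalent.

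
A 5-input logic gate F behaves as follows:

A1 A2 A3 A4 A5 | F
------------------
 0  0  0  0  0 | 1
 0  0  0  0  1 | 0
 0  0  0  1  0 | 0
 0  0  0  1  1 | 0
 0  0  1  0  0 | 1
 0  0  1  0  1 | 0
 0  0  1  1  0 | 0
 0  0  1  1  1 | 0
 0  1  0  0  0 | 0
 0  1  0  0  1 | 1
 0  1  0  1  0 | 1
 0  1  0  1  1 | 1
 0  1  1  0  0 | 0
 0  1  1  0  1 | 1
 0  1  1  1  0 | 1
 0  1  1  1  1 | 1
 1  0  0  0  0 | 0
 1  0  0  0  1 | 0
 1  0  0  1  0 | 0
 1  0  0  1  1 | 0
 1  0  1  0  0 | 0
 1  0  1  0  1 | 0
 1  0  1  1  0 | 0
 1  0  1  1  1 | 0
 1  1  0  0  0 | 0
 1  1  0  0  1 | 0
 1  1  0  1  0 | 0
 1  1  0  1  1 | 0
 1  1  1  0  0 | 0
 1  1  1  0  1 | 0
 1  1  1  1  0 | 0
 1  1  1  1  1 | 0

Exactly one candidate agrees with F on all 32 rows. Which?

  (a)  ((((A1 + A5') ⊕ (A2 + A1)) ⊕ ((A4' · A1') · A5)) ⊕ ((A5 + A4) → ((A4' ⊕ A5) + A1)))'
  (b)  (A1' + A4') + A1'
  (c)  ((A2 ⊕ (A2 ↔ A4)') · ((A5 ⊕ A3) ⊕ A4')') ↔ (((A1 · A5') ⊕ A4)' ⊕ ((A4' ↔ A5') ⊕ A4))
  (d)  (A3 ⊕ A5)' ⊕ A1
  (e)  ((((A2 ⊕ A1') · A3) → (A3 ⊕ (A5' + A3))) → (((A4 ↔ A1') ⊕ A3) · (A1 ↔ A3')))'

(b): at (0,0,0,0,1) it gives 1, but F = 0 — eliminated.
(c): at (0,0,0,1,0) it gives 1, but F = 0 — eliminated.
(d): at (0,0,0,1,0) it gives 1, but F = 0 — eliminated.
(e): at (0,0,0,0,1) it gives 1, but F = 0 — eliminated.
Only (a) survives; checking it on all 32 rows confirms it matches F.

a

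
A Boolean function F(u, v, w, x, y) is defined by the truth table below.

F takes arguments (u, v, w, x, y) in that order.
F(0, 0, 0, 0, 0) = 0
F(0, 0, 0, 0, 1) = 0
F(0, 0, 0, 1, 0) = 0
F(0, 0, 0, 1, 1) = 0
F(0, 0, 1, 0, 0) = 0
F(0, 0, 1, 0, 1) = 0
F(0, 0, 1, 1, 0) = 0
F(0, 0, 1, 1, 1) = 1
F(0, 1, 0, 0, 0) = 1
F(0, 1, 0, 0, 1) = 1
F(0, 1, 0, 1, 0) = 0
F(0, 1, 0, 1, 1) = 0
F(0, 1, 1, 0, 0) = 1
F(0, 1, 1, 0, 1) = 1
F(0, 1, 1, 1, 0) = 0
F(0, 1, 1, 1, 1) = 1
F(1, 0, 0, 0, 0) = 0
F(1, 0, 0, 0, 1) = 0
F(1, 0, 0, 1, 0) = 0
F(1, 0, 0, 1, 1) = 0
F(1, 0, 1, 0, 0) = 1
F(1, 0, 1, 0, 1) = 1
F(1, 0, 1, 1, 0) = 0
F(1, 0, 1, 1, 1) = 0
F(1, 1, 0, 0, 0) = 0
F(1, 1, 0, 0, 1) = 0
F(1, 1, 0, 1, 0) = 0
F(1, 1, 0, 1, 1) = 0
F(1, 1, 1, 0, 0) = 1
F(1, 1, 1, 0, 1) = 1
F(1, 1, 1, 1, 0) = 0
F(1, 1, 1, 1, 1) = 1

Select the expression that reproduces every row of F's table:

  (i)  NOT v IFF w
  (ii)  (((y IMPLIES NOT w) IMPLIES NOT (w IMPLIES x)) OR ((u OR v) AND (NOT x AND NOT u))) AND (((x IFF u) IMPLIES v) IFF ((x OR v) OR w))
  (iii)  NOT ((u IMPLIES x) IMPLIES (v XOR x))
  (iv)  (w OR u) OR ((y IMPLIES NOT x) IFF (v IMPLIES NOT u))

(i) disagrees with F on (0,0,1,0,0) (formula → 1, table → 0); rule it out.
(iii) disagrees with F on (0,0,0,0,0) (formula → 1, table → 0); rule it out.
(iv) disagrees with F on (0,0,0,0,0) (formula → 1, table → 0); rule it out.
Only (ii) survives; checking it on all 32 rows confirms it matches F.

ii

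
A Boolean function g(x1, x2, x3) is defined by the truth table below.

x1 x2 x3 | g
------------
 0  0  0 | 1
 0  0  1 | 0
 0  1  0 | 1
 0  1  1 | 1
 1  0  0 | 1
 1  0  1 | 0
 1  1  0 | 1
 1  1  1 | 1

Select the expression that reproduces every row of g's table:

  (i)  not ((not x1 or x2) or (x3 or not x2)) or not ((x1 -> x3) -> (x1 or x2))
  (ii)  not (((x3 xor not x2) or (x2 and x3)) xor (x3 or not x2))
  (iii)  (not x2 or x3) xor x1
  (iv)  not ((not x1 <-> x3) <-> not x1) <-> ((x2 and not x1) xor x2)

ii

(i): at (0,0,1) it gives 1, but g = 0 — eliminated.
(iii): at (0,0,1) it gives 1, but g = 0 — eliminated.
(iv): at (0,0,0) it gives 0, but g = 1 — eliminated.
That leaves (ii). Evaluating it on every row reproduces the table of g exactly.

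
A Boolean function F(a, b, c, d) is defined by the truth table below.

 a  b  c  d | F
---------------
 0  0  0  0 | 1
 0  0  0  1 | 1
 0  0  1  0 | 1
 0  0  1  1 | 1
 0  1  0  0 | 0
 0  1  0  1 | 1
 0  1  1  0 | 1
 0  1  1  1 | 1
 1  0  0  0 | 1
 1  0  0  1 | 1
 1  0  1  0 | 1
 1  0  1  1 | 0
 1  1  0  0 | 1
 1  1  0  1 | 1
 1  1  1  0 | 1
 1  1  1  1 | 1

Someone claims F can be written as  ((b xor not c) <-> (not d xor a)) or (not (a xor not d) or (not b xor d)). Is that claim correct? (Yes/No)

Yes

Evaluate ((b xor not c) <-> (not d xor a)) or (not (a xor not d) or (not b xor d)) on each row and compare to F:
  a=0, b=0, c=0, d=0: formula gives 1, F = 1 ✓
  a=0, b=0, c=0, d=1: formula gives 1, F = 1 ✓
  a=0, b=0, c=1, d=0: formula gives 1, F = 1 ✓
  a=0, b=0, c=1, d=1: formula gives 1, F = 1 ✓
  … (the remaining 12 rows also agree.)
Every row agrees, so the formula is equivalent.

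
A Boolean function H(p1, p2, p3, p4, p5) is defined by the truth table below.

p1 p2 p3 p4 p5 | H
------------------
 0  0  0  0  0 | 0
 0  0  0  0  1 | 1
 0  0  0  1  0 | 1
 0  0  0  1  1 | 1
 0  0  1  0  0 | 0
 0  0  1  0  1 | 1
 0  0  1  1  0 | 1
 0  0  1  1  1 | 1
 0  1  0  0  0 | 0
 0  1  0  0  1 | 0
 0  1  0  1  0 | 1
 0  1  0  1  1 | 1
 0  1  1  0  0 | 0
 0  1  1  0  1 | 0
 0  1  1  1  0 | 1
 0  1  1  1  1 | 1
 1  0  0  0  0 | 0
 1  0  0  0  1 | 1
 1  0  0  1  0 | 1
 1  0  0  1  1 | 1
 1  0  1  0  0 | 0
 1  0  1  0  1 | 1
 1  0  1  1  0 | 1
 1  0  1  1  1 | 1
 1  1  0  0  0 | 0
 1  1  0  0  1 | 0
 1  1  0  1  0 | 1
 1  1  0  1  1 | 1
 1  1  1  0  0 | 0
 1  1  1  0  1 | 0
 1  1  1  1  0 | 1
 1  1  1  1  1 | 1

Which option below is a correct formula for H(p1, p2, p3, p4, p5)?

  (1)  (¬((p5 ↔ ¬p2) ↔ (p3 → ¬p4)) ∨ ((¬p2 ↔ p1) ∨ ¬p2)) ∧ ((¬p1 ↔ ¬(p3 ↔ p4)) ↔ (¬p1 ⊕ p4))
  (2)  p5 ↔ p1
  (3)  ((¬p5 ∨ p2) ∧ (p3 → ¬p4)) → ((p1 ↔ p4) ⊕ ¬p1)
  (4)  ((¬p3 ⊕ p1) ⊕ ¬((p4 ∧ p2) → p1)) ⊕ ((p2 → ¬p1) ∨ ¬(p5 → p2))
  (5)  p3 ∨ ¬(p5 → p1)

3

(1) disagrees with H on (0,0,0,0,1) (formula → 0, table → 1); rule it out.
(2) disagrees with H on (0,0,0,0,0) (formula → 1, table → 0); rule it out.
(4) disagrees with H on (0,0,0,0,1) (formula → 0, table → 1); rule it out.
(5) disagrees with H on (0,0,0,1,0) (formula → 0, table → 1); rule it out.
That leaves (3). Evaluating it on every row reproduces the table of H exactly.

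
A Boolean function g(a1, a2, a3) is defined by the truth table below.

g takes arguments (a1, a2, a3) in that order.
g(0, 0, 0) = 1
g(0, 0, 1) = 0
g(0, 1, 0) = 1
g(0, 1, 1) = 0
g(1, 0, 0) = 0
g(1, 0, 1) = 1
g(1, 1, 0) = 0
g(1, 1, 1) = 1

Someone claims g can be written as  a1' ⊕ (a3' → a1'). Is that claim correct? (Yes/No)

No

Check the formula against g row by row:
  a1=0, a2=0, a3=0: formula gives 0, but g = 1 ✗
Since they disagree at (0,0,0), the expression is not a correct formula for g.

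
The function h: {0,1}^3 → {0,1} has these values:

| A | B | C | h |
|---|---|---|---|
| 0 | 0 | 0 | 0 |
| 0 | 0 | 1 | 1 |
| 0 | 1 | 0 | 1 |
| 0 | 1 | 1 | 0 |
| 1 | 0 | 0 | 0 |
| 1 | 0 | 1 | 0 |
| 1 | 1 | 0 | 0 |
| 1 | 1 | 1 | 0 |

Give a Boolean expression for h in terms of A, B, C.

h=1 on 2 inputs: (0,0,1), (0,1,0). Reading each as a conjunction of literals (¬A·¬B·C, ¬A·B·¬C) and taking the OR gives the canonical DNF.

h(A, B, C) = ((A' · B') · C) + ((A' · B) · C')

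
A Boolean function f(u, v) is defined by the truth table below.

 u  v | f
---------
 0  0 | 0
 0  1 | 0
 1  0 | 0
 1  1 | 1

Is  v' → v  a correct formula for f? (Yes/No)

Evaluate v' → v on each row and compare to f:
  u=0, v=0: formula gives 0, f = 0 ✓
  u=0, v=1: formula gives 1, but f = 0 ✗
Since they disagree at (0,1), the expression is not a correct formula for f.

No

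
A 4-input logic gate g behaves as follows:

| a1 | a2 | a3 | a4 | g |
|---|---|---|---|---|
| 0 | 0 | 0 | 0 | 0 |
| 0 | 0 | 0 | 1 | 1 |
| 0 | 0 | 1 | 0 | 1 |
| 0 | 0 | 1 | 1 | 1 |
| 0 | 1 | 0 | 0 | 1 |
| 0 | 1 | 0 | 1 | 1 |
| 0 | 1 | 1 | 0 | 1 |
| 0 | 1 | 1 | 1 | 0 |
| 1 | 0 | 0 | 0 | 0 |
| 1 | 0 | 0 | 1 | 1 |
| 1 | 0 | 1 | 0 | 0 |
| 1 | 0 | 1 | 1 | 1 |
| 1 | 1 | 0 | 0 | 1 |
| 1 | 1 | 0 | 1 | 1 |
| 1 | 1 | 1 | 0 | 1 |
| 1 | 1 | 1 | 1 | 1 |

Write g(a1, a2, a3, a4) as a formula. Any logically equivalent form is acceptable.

g(a1, a2, a3, a4) = ((((((a1' · a2') · a3') · a4') + (((a1' · a2) · a3) · a4)) + (((a1 · a2') · a3') · a4')) + (((a1 · a2') · a3) · a4'))'

There are just 4 zero rows: (0,0,0,0), (0,1,1,1), (1,0,0,0), (1,0,1,0). Their minterms are ¬a1·¬a2·¬a3·¬a4, ¬a1·a2·a3·a4, a1·¬a2·¬a3·¬a4, a1·¬a2·a3·¬a4; the OR of those covers precisely the 0-outputs, and negating it yields g.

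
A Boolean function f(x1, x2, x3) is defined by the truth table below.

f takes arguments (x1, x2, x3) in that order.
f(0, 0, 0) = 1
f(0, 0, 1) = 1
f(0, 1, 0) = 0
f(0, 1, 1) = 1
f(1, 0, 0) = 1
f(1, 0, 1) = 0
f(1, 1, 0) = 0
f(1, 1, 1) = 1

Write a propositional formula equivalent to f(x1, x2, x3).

There are just 3 zero rows: (0,1,0), (1,0,1), (1,1,0). Their minterms are ¬x1·x2·¬x3, x1·¬x2·x3, x1·x2·¬x3; the OR of those covers precisely the 0-outputs, and negating it yields f.

f(x1, x2, x3) = ~((((~x1 & x2) & ~x3) | ((x1 & ~x2) & x3)) | ((x1 & x2) & ~x3))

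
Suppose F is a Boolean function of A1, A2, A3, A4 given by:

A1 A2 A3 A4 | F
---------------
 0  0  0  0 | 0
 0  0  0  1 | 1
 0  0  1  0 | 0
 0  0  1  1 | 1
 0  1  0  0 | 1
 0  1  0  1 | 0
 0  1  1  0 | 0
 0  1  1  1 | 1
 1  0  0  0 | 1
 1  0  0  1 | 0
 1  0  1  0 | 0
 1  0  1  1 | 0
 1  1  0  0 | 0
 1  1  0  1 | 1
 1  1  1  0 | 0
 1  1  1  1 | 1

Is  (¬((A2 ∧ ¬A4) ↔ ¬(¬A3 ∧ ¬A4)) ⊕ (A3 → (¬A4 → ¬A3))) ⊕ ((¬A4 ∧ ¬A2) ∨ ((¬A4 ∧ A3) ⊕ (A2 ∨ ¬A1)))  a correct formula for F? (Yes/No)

Evaluate (¬((A2 ∧ ¬A4) ↔ ¬(¬A3 ∧ ¬A4)) ⊕ (A3 → (¬A4 → ¬A3))) ⊕ ((¬A4 ∧ ¬A2) ∨ ((¬A4 ∧ A3) ⊕ (A2 ∨ ¬A1))) on each row and compare to F:
  A1=0, A2=0, A3=0, A4=0: formula gives 0, F = 0 ✓
  A1=0, A2=0, A3=0, A4=1: formula gives 1, F = 1 ✓
  A1=0, A2=0, A3=1, A4=0: formula gives 0, F = 0 ✓
  A1=0, A2=0, A3=1, A4=1: formula gives 1, F = 1 ✓
  …
  A1=0, A2=1, A3=0, A4=1: formula gives 1, but F = 0 ✗
A single disagreement suffices: at (0,1,0,1) they differ, so the formula does not compute F.

No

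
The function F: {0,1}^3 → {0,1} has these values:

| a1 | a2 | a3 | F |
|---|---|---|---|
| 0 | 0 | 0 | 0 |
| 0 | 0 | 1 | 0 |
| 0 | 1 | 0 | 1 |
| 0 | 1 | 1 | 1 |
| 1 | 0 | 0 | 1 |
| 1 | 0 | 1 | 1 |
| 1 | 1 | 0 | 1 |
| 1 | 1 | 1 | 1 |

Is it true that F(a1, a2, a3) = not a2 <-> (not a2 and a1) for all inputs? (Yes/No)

Test each input against both F and the formula:
  a1=0, a2=0, a3=0: formula gives 0, F = 0 ✓
  a1=0, a2=0, a3=1: formula gives 0, F = 0 ✓
  a1=0, a2=1, a3=0: formula gives 1, F = 1 ✓
  a1=0, a2=1, a3=1: formula gives 1, F = 1 ✓
  a1=1, a2=0, a3=0: formula gives 1, F = 1 ✓
  … (the remaining 3 rows also agree.)
Every row agrees, so the formula is equivalent.

Yes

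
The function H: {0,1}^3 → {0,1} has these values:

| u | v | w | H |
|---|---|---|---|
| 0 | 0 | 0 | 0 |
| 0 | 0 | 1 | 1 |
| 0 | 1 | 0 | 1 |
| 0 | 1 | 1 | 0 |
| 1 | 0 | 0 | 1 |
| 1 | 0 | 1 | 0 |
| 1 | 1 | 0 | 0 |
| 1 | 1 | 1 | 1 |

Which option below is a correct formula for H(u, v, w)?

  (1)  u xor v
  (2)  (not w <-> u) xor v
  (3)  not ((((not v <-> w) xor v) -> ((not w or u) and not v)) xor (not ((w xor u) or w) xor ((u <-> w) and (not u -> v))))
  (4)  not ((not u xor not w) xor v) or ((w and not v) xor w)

(1): at (0,0,1) it gives 0, but H = 1 — eliminated.
(3): at (0,0,0) it gives 1, but H = 0 — eliminated.
(4): at (0,0,0) it gives 1, but H = 0 — eliminated.
Only (2) survives; checking it on all 8 rows confirms it matches H.

2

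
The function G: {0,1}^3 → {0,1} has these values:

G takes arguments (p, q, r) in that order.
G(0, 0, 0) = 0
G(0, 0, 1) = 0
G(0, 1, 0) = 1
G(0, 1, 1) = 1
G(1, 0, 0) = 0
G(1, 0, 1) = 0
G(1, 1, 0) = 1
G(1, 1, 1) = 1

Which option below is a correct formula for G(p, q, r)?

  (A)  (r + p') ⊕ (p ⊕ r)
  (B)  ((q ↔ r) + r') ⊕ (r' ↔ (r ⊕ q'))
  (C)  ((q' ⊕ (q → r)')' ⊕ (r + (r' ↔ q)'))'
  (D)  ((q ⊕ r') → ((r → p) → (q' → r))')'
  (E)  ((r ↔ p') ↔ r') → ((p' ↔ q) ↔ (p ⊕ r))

C

(A) disagrees with G on (0,0,0) (formula → 1, table → 0); rule it out.
(B) disagrees with G on (0,0,1) (formula → 1, table → 0); rule it out.
(D) disagrees with G on (0,1,0) (formula → 0, table → 1); rule it out.
(E) disagrees with G on (0,0,0) (formula → 1, table → 0); rule it out.
Only (C) survives; checking it on all 8 rows confirms it matches G.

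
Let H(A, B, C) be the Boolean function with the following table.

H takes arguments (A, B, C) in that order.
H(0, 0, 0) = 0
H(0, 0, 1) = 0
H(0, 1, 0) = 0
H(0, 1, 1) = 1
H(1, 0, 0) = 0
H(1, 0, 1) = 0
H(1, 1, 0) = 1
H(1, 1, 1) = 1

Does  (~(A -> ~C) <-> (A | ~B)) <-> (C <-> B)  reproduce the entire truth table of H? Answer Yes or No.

No

Test each input against both H and the formula:
  A=0, B=0, C=0: formula gives 0, H = 0 ✓
  A=0, B=0, C=1: formula gives 1, but H = 0 ✗
Since they disagree at (0,0,1), the expression is not a correct formula for H.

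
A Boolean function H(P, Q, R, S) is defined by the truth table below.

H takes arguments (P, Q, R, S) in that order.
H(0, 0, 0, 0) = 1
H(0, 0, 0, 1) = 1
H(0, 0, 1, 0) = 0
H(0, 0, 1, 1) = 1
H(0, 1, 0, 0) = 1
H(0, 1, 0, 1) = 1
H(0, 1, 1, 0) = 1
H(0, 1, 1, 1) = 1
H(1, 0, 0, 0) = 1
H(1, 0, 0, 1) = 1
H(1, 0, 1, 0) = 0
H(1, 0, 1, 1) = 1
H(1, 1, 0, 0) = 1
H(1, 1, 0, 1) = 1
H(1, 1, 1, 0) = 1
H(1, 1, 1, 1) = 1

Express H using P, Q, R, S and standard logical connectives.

H(P, Q, R, S) = ¬((((¬P ∧ ¬Q) ∧ R) ∧ ¬S) ∨ (((P ∧ ¬Q) ∧ R) ∧ ¬S))

H is 0 on only 2 rows — (0,0,1,0), (1,0,1,0). Writing each as a minterm (¬P·¬Q·R·¬S, P·¬Q·R·¬S) and OR-ing them characterizes exactly where H=0, so H is the negation of that disjunction.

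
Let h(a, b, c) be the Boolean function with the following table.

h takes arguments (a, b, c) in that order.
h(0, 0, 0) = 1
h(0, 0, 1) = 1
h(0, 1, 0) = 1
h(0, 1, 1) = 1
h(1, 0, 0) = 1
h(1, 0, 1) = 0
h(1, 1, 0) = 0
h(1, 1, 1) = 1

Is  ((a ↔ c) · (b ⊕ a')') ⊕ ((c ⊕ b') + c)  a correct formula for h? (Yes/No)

Test each input against both h and the formula:
  a=0, b=0, c=0: formula gives 1, h = 1 ✓
  a=0, b=0, c=1: formula gives 1, h = 1 ✓
  a=0, b=1, c=0: formula gives 1, h = 1 ✓
  a=0, b=1, c=1: formula gives 1, h = 1 ✓
  a=1, b=0, c=0: formula gives 1, h = 1 ✓
  …and likewise for the remaining 3 rows.
Every row agrees, so the formula is equivalent.

Yes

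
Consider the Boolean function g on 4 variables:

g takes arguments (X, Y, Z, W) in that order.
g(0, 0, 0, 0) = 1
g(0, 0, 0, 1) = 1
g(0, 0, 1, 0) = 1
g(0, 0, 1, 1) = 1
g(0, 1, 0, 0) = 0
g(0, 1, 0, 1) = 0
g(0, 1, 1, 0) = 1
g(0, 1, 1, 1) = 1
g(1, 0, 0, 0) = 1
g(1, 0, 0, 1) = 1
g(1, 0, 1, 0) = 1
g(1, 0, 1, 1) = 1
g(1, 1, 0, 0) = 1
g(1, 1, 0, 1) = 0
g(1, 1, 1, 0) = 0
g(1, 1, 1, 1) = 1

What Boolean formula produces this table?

g(X, Y, Z, W) = ¬((((((¬X ∧ Y) ∧ ¬Z) ∧ ¬W) ∨ (((¬X ∧ Y) ∧ ¬Z) ∧ W)) ∨ (((X ∧ Y) ∧ ¬Z) ∧ W)) ∨ (((X ∧ Y) ∧ Z) ∧ ¬W))

g is 0 on only 4 rows — (0,1,0,0), (0,1,0,1), (1,1,0,1), (1,1,1,0). Writing each as a minterm (¬X·Y·¬Z·¬W, ¬X·Y·¬Z·W, X·Y·¬Z·W, X·Y·Z·¬W) and OR-ing them characterizes exactly where g=0, so g is the negation of that disjunction.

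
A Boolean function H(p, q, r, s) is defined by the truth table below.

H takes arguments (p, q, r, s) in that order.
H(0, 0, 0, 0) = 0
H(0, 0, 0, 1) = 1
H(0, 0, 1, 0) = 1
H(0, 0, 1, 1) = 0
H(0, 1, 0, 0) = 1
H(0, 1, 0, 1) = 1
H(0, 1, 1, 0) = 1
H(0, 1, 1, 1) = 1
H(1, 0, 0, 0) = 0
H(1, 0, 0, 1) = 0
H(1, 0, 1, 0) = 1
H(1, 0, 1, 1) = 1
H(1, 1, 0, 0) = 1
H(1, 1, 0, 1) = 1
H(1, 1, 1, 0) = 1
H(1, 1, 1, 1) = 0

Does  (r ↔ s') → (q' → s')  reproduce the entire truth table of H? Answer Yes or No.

No

Check the formula against H row by row:
  p=0, q=0, r=0, s=0: formula gives 1, but H = 0 ✗
Since they disagree at (0,0,0,0), the expression is not a correct formula for H.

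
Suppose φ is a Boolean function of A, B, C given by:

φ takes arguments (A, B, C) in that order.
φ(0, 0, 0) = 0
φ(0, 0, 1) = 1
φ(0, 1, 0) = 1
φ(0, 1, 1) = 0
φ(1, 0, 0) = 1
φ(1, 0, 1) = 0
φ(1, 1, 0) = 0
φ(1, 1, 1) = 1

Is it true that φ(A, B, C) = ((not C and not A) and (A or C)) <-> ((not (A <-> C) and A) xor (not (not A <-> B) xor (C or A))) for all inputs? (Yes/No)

Yes

Test each input against both φ and the formula:
  A=0, B=0, C=0: formula gives 0, φ = 0 ✓
  A=0, B=0, C=1: formula gives 1, φ = 1 ✓
  A=0, B=1, C=0: formula gives 1, φ = 1 ✓
  A=0, B=1, C=1: formula gives 0, φ = 0 ✓
  A=1, B=0, C=0: formula gives 1, φ = 1 ✓
  …and likewise for the remaining 3 rows.
All 8 rows match — the expression computes φ exactly.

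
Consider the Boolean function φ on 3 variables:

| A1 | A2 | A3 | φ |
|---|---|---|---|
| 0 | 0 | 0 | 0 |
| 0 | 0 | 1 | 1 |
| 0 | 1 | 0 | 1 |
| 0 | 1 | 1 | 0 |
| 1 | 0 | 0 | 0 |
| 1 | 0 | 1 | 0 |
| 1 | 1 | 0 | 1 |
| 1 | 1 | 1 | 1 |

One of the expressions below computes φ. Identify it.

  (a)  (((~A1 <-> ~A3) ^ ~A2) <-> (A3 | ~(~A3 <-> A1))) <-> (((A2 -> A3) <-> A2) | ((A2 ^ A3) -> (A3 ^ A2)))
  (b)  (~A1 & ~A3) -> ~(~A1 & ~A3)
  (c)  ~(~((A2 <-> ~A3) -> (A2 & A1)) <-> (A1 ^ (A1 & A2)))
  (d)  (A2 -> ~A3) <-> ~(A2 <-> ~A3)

(b): at (0,1,0) it gives 0, but φ = 1 — eliminated.
(c): at (1,0,0) it gives 1, but φ = 0 — eliminated.
(d): at (0,0,0) it gives 1, but φ = 0 — eliminated.
(a) is the remaining candidate, and it agrees with φ on all 8 inputs.

a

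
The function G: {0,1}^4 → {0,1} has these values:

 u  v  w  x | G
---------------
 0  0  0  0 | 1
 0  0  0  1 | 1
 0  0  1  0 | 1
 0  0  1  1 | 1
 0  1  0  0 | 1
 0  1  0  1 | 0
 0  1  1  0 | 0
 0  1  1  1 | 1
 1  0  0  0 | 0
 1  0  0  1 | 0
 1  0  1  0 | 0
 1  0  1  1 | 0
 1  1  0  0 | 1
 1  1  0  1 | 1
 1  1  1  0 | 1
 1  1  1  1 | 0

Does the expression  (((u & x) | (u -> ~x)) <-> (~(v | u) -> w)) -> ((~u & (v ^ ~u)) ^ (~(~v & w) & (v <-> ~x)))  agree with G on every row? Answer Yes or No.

No

Evaluate (((u & x) | (u -> ~x)) <-> (~(v | u) -> w)) -> ((~u & (v ^ ~u)) ^ (~(~v & w) & (v <-> ~x))) on each row and compare to G:
  u=0, v=0, w=0, x=0: formula gives 1, G = 1 ✓
  u=0, v=0, w=0, x=1: formula gives 1, G = 1 ✓
  u=0, v=0, w=1, x=0: formula gives 1, G = 1 ✓
  u=0, v=0, w=1, x=1: formula gives 1, G = 1 ✓
  …
  u=0, v=1, w=1, x=0: formula gives 1, but G = 0 ✗
A single disagreement suffices: at (0,1,1,0) they differ, so the formula does not compute G.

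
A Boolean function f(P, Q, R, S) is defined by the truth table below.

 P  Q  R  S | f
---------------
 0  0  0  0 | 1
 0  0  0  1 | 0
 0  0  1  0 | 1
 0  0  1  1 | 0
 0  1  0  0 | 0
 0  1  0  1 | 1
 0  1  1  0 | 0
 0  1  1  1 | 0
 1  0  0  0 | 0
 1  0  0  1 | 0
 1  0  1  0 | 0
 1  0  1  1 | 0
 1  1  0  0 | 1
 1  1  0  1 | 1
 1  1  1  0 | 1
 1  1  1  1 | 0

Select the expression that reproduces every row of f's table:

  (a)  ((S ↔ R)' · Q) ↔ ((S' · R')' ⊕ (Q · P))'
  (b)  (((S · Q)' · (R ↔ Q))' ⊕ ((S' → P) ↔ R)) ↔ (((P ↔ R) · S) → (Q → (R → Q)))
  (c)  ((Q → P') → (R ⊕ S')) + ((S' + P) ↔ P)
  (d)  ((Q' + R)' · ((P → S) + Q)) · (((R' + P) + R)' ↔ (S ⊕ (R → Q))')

(a): at (0,0,0,0) it gives 0, but f = 1 — eliminated.
(c): at (0,0,0,1) it gives 1, but f = 0 — eliminated.
(d): at (0,0,0,0) it gives 0, but f = 1 — eliminated.
That leaves (b). Evaluating it on every row reproduces the table of f exactly.

b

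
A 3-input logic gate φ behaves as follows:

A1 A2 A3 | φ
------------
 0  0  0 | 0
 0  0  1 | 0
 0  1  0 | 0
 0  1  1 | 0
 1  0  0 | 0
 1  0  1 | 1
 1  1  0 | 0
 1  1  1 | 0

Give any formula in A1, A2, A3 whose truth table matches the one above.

Only row (1,0,1) gives 1. That row's minterm A1·¬A2·A3 is φ directly.

φ(A1, A2, A3) = (A1 AND NOT A2) AND A3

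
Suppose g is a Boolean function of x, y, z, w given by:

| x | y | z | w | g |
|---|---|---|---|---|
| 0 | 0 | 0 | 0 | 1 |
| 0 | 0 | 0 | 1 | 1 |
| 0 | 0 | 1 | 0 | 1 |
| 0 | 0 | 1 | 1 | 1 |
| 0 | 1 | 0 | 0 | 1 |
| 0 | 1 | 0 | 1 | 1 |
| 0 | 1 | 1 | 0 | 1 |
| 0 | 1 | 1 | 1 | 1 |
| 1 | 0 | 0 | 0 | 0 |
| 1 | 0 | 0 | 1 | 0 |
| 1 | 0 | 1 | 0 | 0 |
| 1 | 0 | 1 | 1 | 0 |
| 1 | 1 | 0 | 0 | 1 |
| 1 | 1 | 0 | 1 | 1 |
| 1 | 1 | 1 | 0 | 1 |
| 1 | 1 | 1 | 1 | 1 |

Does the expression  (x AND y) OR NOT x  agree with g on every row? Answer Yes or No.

Yes

Evaluate (x AND y) OR NOT x on each row and compare to g:
  x=0, y=0, z=0, w=0: formula gives 1, g = 1 ✓
  x=0, y=0, z=0, w=1: formula gives 1, g = 1 ✓
  x=0, y=0, z=1, w=0: formula gives 1, g = 1 ✓
  x=0, y=0, z=1, w=1: formula gives 1, g = 1 ✓
  … (the remaining 12 rows also agree.)
Every row agrees, so the formula is equivalent.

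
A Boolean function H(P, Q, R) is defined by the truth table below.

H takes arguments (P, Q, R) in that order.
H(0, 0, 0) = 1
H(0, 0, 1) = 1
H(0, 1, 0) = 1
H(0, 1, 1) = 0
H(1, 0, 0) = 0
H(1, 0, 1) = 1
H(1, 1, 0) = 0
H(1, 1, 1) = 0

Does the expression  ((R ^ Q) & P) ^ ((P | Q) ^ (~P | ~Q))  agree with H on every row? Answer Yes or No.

No

Check the formula against H row by row:
  P=0, Q=0, R=0: formula gives 1, H = 1 ✓
  P=0, Q=0, R=1: formula gives 1, H = 1 ✓
  P=0, Q=1, R=0: formula gives 0, but H = 1 ✗
Row (0,1,0) is a counterexample, so the formula is not equivalent to H.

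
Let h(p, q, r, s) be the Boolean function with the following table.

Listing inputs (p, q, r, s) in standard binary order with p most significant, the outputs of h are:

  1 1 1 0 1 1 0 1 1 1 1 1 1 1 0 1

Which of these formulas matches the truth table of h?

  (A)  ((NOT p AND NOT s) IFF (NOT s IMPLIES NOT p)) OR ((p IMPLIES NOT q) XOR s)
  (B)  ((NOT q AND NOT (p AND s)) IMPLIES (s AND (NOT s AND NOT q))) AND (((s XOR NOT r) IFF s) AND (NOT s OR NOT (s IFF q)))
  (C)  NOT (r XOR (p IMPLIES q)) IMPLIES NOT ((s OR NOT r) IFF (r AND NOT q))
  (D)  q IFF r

(A): at (0,0,0,1) it gives 0, but h = 1 — eliminated.
(B): at (0,0,0,0) it gives 0, but h = 1 — eliminated.
(D): at (0,0,1,0) it gives 0, but h = 1 — eliminated.
(C) is the remaining candidate, and it agrees with h on all 16 inputs.

C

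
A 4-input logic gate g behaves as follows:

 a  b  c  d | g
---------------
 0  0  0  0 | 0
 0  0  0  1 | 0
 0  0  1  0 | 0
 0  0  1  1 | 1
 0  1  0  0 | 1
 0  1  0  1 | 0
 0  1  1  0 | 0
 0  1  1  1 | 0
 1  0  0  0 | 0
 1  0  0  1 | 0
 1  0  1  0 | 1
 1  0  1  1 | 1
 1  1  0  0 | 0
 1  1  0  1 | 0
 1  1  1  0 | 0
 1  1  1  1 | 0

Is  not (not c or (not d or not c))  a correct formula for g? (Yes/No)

Test each input against both g and the formula:
  a=0, b=0, c=0, d=0: formula gives 0, g = 0 ✓
  a=0, b=0, c=0, d=1: formula gives 0, g = 0 ✓
  a=0, b=0, c=1, d=0: formula gives 0, g = 0 ✓
  a=0, b=0, c=1, d=1: formula gives 1, g = 1 ✓
  a=0, b=1, c=0, d=0: formula gives 0, but g = 1 ✗
Since they disagree at (0,1,0,0), the expression is not a correct formula for g.

No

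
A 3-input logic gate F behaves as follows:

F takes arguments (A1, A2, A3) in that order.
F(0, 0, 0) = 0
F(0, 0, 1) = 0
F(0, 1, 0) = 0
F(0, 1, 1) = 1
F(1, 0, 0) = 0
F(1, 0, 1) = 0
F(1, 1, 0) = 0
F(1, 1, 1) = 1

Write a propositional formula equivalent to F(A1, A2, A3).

F(A1, A2, A3) = ((~A1 & A2) & A3) | ((A1 & A2) & A3)

The 1-rows are (0,1,1), (1,1,1). Each contributes one minterm — ¬A1·A2·A3; A1·A2·A3 — and their disjunction is a sum-of-products form of F.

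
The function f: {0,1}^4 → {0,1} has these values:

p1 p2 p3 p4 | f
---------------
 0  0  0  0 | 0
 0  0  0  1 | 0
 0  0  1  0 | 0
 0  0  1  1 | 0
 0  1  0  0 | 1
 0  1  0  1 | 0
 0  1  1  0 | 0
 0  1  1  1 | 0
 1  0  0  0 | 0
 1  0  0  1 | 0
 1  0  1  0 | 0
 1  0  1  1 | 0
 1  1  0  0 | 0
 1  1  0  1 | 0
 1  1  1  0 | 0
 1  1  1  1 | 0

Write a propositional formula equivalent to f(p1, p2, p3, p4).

Only row (0,1,0,0) gives 1. That row's minterm ¬p1·p2·¬p3·¬p4 is f directly.

f(p1, p2, p3, p4) = ((not p1 and p2) and not p3) and not p4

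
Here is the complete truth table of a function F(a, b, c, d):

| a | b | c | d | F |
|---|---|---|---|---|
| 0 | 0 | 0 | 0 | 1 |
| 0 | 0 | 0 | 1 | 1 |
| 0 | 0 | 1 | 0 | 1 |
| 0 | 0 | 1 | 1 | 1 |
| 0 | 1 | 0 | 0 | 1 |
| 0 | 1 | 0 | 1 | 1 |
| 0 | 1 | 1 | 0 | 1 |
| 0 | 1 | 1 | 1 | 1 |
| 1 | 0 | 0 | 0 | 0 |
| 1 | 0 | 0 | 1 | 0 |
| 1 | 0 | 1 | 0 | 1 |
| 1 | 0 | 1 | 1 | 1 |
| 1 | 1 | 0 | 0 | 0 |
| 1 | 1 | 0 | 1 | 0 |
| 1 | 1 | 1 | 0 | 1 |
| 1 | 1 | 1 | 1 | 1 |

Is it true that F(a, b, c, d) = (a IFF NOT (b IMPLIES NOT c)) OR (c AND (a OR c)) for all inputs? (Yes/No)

Evaluate (a IFF NOT (b IMPLIES NOT c)) OR (c AND (a OR c)) on each row and compare to F:
  a=0, b=0, c=0, d=0: formula gives 1, F = 1 ✓
  a=0, b=0, c=0, d=1: formula gives 1, F = 1 ✓
  a=0, b=0, c=1, d=0: formula gives 1, F = 1 ✓
  a=0, b=0, c=1, d=1: formula gives 1, F = 1 ✓
  …and likewise for the remaining 12 rows.
All 16 rows match — the expression computes F exactly.

Yes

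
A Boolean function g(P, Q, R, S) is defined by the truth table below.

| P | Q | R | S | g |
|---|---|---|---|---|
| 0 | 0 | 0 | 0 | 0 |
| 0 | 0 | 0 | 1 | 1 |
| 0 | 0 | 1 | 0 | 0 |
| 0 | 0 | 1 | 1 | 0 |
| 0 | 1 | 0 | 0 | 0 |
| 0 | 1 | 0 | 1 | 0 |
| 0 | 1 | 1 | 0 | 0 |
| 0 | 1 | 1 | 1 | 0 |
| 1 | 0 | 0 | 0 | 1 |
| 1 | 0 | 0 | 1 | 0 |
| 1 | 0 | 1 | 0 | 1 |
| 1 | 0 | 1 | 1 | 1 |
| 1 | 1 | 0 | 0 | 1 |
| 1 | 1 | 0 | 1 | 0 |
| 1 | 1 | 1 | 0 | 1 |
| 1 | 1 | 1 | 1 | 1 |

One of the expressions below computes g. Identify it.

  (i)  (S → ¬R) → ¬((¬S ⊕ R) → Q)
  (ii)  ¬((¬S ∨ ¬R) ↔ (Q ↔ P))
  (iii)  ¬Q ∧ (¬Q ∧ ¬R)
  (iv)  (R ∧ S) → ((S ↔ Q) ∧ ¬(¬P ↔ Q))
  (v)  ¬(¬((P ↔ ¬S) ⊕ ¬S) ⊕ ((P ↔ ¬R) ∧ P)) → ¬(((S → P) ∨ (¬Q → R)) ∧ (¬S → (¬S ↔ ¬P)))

(i) fails at (0,0,0,0): the formula yields 1, g is 0.
(ii) fails at (0,0,0,1): the formula yields 0, g is 1.
(iii) fails at (0,0,0,0): the formula yields 1, g is 0.
(iv) fails at (0,0,0,0): the formula yields 1, g is 0.
(v) is the remaining candidate, and it agrees with g on all 16 inputs.

v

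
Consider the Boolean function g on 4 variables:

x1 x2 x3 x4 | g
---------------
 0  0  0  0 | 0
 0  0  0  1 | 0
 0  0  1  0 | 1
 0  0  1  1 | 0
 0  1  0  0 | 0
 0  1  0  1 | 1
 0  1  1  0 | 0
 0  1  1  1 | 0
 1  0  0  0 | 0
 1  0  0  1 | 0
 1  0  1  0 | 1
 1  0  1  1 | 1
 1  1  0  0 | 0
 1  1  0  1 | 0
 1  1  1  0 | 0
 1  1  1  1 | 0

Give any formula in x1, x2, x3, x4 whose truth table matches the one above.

Collect the rows where g=1 — (0,0,1,0), (0,1,0,1), (1,0,1,0), (1,0,1,1) — and write one minterm per row: ¬x1·¬x2·x3·¬x4, ¬x1·x2·¬x3·x4, x1·¬x2·x3·¬x4, x1·¬x2·x3·x4. Their union (logical OR) reproduces the table exactly.

g(x1, x2, x3, x4) = (((((NOT x1 AND NOT x2) AND x3) AND NOT x4) OR (((NOT x1 AND x2) AND NOT x3) AND x4)) OR (((x1 AND NOT x2) AND x3) AND NOT x4)) OR (((x1 AND NOT x2) AND x3) AND x4)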